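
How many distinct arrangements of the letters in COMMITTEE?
45,360

Word has 9 letters (C=1, O=1, M=2, I=1, T=2, E=2). Arrangements: 9!/Π(k!) = 45,360.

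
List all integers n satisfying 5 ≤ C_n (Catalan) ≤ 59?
3, 4, 5

Working:
C_2=2; C_3=5; C_4=14; C_5=42; C_6=132. So valid n = 3, 4, 5.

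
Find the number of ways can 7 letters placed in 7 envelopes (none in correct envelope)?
1,854
Using D(n) = (n-1)[D(n-1) + D(n-2)]:
D(7) = (7-1) × [D(6) + D(5)]
      = 6 × [265 + 44]
      = 6 × 309
      = 1,854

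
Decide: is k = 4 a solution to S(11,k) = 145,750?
Yes

Explanation: S(11,4) = 4·S(10,4) + S(10,3) = 4·34,105 + 9,330 = 145,750, which equals 145,750.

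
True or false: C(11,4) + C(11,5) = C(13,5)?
False

Explanation: Pascal's identity gives C(12,5) = 792, whereas C(13,5) = 1,287.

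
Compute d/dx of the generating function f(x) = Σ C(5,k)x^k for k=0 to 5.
Σ k·C(5,k)x^(k-1) for k=1 to 5

Reasoning: Term-by-term differentiation gives Σ k·C(5,k)x^{k-1} for k=1 to 5.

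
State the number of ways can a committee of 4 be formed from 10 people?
210

Working:
C(10,4) = 10! / (4! × (10-4)!)
         = 10! / (4! × 6!)
         = 210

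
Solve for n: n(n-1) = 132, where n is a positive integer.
12

Working:
n² − n − 132 = 0, so n = (1 ± √(1 + 4·132))/2 = (1 ± √529)/2 = (1 ± 23)/2, i.e. n = 12 or n = -11. Taking the positive root, n = 12 (check: 12×11 = 132).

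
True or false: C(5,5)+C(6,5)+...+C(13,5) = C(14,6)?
True

Solution: Hockey stick identity gives Σ = C(14,6) = 3,003; RHS C(14,6) = 3,003.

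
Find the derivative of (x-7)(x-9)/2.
d/dx[(x-7)(x-9)] = (x-9) + (x-7) = 2x - 16. Dividing by 2 gives (2x - 16)/2.

Answer: (2x - 16)/2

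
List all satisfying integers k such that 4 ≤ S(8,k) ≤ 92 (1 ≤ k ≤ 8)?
7

S(8,1)=1; S(8,2)=127; S(8,3)=966; S(8,4)=1,701; S(8,5)=1,050; S(8,6)=266; S(8,7)=28; S(8,8)=1. So valid k = 7.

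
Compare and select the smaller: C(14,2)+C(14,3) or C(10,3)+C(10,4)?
First=455, Second=330.

Answer: C(10,3)+C(10,4)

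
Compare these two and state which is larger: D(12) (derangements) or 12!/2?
12!/2

Working:
D(12) = (12-1)·[D(11) + D(10)] = 11·[14,684,570 + 1,334,961] = 176,214,841; 12!/2 = 479,001,600/2 = 239,500,800.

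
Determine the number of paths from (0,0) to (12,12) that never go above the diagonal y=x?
208,012

Solution: Counted by the Catalan number C_12: C_12 = C(24,12)/(12+1) = 2,704,156/13 = 208,012.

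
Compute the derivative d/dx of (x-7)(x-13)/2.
d/dx[(x-7)(x-13)] = (x-13) + (x-7) = 2x - 20. Dividing by 2 gives (2x - 20)/2.

Answer: (2x - 20)/2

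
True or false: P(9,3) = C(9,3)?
False

Reasoning: P(9,3) = 504 and C(9,3) = 84; P(n,r) = r! × C(n,r) so P > C whenever r ≥ 2.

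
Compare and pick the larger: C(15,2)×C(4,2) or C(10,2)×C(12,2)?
C(10,2)×C(12,2)
C(15,2)×C(4,2)=630, C(10,2)×C(12,2)=2,970.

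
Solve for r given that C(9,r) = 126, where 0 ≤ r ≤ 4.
C(9,r) is increasing for 0 ≤ r ≤ 4. Stepping up (C(9,r+1) = C(9,r)·(9−r)/(r+1)): C(9,1) = 9, C(9,2) = 36, C(9,3) = 84, C(9,4) = 126 ✓. So r = 4.
Final answer: 4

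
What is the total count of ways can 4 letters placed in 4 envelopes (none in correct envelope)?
9

Explanation: Using D(n) = (n-1)[D(n-1) + D(n-2)]:
D(4) = (4-1) × [D(3) + D(2)]
      = 3 × [2 + 1]
      = 3 × 3
      = 9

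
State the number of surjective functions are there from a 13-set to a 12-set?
Onto functions = 12! × S(13,12)
First compute S(13,12) via recurrence:
Using the Stirling recurrence: S(n,k) = k·S(n-1,k) + S(n-1,k-1)
S(13,12) = 12·S(12,12) + S(12,11)
         = 12·1 + 66
         = 12 + 66
         = 78
Then: 479001600 × 78 = 37,362,124,800

Answer: 37,362,124,800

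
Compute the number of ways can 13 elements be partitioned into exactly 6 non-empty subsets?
This equals S(13,6), the Stirling number of the 2nd kind.
Using the Stirling recurrence: S(n,k) = k·S(n-1,k) + S(n-1,k-1)
S(13,6) = 6·S(12,6) + S(12,5)
         = 6·1323652 + 1379400
         = 7941912 + 1379400
         = 9,321,312
Final answer: 9,321,312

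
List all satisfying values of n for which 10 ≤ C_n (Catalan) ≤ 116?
4, 5

Explanation: C_3=5; C_4=14; C_5=42; C_6=132. So valid n = 4, 5.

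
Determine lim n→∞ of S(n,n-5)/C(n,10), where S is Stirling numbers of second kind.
The leading term of S(n,n-5) as a polynomial in n is (9)!!·C(n,10), so the ratio → (9)!! = 945.
Final answer: 945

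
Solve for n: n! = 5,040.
7

Working:
n! is strictly increasing. 5! = 120, 6! = 720, 7! = 5,040 ✓. So n = 7.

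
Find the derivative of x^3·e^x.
(3x^2 + x^3)e^x

Explanation: Product rule: d/dx[x^3]·e^x + x^3·d/dx[e^x] = 3x^{2}e^x + x^3e^x.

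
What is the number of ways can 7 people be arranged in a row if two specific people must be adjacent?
Treat pair as unit: (7-1)! arrangements × 2 internal orders = 1,440.
Final answer: 1,440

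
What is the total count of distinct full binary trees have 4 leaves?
5

Using the Catalan number formula: C_n = C(2n, n) / (n+1)
C_3 = C(6, 3) / (3+1)
     = 20 / 4
     = 5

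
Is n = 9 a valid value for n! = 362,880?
9! = 9·8! = 9·40,320 = 362,880, which equals 362,880.
Final answer: Yes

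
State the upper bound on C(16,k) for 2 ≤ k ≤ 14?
12,870

Reasoning: C(16,k) is maximised at the centre of the row: C(16,8) = 12,870.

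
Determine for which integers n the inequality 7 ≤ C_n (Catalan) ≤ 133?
4, 5, 6

Working:
C_3=5; C_4=14; C_5=42; C_6=132; C_7=429. So valid n = 4, 5, 6.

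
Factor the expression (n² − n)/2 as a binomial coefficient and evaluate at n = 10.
(n² − n)/2 = n(n−1)/2 = C(n,2). At n = 10: C(10,2) = 45.

Answer: C(n,2); C(10,2) = 45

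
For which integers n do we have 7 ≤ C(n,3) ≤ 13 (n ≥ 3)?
5

C(4,3)=4; C(5,3)=10; C(6,3)=20. So valid n = 5.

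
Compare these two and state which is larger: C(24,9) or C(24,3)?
C(24,9)

Explanation: C(24,9)=1,307,504, C(24,3)=2,024.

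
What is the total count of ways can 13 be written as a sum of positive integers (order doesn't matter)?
Pentagonal recurrence p(n) = p(n−1) + p(n−2) − p(n−5) − p(n−7) + …: p(13) = p(12) + p(11) − p(8) − p(6) + p(1) = 77 + 56 − 22 − 11 + 1 = 101.
Final answer: 101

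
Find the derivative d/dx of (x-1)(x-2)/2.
d/dx[(x-1)(x-2)] = (x-2) + (x-1) = 2x - 3. Dividing by 2 gives (2x - 3)/2.
Final answer: (2x - 3)/2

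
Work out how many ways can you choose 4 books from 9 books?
126

Solution: C(9,4) = 9! / (4! × (9-4)!)
         = 9! / (4! × 5!)
         = 126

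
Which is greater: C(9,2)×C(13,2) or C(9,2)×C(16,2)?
C(9,2)×C(16,2)

C(9,2)×C(13,2)=2,808, C(9,2)×C(16,2)=4,320.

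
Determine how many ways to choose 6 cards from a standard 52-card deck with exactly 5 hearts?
50,193
13 hearts and 39 non-hearts: C(13,5) × C(39,1) = 1287 × 39 = 50,193.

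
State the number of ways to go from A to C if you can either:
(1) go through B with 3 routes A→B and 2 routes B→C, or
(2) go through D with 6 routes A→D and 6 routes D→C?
Route via B: 3×2=6. Route via D: 6×6=36. Total: 42.

Answer: 42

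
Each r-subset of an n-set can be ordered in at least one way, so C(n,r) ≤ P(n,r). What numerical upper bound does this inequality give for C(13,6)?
1,235,520
P(13,6) = 13·12·11·10·9·8 = 1,235,520, so C(13,6) ≤ 1,235,520. (The bound is loose by a factor of 6! = 720: C(13,6) = 1,235,520/720 = 1,716.)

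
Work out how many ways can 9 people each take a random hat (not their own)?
Using D(n) = (n-1)[D(n-1) + D(n-2)]:
D(9) = (9-1) × [D(8) + D(7)]
      = 8 × [14833 + 1854]
      = 8 × 16687
      = 133,496

Answer: 133,496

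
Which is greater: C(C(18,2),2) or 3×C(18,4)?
C(C(18,2),2)
C(C(18,2),2)=11,628, 3×C(18,4)=9,180.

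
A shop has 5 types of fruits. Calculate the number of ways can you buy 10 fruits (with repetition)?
1,001

Solution: Stars and bars: C(10+5-1, 10) = C(14, 10) = 1,001.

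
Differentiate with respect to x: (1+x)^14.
14(1+x)^13

Working:
Using the power rule: d/dx (1+x)^14 = 14(1+x)^{13}.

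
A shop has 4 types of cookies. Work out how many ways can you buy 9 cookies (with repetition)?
220

Solution: Stars and bars: C(9+4-1, 9) = C(12, 9) = 220.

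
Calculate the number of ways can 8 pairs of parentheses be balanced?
1,430

Using the Catalan number formula: C_n = C(2n, n) / (n+1)
C_8 = C(16, 8) / (8+1)
     = 12870 / 9
     = 1,430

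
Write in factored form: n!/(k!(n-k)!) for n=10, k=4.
C(10,4) = 210

This is the binomial coefficient C(10,4) = 210.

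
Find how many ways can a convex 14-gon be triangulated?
208,012

Reasoning: Using the Catalan number formula: C_n = C(2n, n) / (n+1)
C_12 = C(24, 12) / (12+1)
     = 2704156 / 13
     = 208,012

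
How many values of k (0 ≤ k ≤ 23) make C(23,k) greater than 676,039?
Row 23 is unimodal and symmetric about k=23/2. C(23,8)=490,314 ≤ 676,039; C(23,9)=817,190 > 676,039; by symmetry C(23,k) > 676,039 for k = 9..14. That's 14 - 9 + 1 = 6 values.
Final answer: 6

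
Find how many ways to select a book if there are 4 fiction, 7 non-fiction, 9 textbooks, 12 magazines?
By the addition principle: 4 + 7 + 9 + 12 = 32.

Answer: 32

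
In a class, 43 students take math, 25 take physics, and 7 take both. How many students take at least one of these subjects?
61

Reasoning: |A∪B| = |A|+|B|-|A∩B| = 43+25-7 = 61.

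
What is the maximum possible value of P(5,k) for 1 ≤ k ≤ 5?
120

P(5,k) increases in k, so maximum at k = 5: 5! = 120.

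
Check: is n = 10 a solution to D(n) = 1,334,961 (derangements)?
Yes

Working:
D(10) = (10-1)·[D(9) + D(8)] = 9·[133,496 + 14,833] = 1,334,961, which equals 1,334,961.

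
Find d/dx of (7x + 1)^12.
84(7x + 1)^11

Chain rule: 12(7x+1)^{11} × 7 = 84(7x+1)^{11}.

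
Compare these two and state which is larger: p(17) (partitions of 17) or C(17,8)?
Pentagonal recurrence p(n) = p(n−1) + p(n−2) − p(n−5) − p(n−7) + …: p(17) = p(16) + p(15) − p(12) − p(10) + p(5) + p(2) = 231 + 176 − 77 − 42 + 7 + 2 = 297; C(17,8) = 24,310.

Answer: C(17,8)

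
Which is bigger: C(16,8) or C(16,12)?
C(16,8)=12,870, C(16,12)=1,820.
Final answer: C(16,8)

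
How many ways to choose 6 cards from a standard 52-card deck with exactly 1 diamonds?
13 diamonds and 39 non-diamonds: C(13,1) × C(39,5) = 13 × 575757 = 7,484,841.
Final answer: 7,484,841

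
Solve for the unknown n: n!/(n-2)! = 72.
n!/(n-2)! = n×(n-1), a product of 2 consecutive integers ≈ (n−0.5)^2. 72^(1/2) + 0.5 ≈ 9.0; check n = 9: 9×8 = 72 ✓. So n = 9.

Answer: 9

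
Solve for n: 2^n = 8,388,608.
23

8,388,608 = 1,024 × 1,024 × 8 = 2^10 × 2^10 × 2^3 = 2^23, so n = 23.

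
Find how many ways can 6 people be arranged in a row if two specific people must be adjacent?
240

Working:
Treat pair as unit: (6-1)! arrangements × 2 internal orders = 240.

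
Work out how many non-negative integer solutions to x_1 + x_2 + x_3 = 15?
136

Explanation: C(15+3-1, 3-1) = 136.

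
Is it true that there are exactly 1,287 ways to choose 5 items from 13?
C(13,5) = 1,287.

Answer: True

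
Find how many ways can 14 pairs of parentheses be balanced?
2,674,440

Solution: Using the Catalan number formula: C_n = C(2n, n) / (n+1)
C_14 = C(28, 14) / (14+1)
     = 40116600 / 15
     = 2,674,440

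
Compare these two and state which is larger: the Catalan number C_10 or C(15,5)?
C_10
C_10 = C(20,10)/(10+1) = 184,756/11 = 16,796; C(15,5) = 3,003.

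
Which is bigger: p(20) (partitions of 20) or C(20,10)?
Pentagonal recurrence p(n) = p(n−1) + p(n−2) − p(n−5) − p(n−7) + …: p(20) = p(19) + p(18) − p(15) − p(13) + p(8) + p(5) = 490 + 385 − 176 − 101 + 22 + 7 = 627; C(20,10) = 184,756.
Final answer: C(20,10)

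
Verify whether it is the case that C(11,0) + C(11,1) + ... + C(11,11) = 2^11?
True
Binomial theorem with x = y = 1: Σ C(11,i) = (1+1)^11 = 2^11 = 2,048. The statement holds.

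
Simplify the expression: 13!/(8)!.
154,440

This equals 13×12×...×9 = 154,440.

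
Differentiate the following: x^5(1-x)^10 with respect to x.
5x^4(1-x)^10 - 10x^5(1-x)^9

Working:
Product rule: 5x^{4}(1-x)^{10} + x^5·(-10)(1-x)^{9}.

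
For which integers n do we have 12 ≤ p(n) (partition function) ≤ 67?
7, 8, 9, 10, 11

Reasoning: Tabulating p(n) via p(n) = p(n−1) + p(n−2) − p(n−5) − p(n−7) + …: p(6)=11; p(7)=15; p(8)=22; p(9)=30; p(10)=42; p(11)=56; p(12)=77. So valid n = 7, 8, 9, 10, 11.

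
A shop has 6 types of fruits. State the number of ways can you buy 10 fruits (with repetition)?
3,003

Working:
Stars and bars: C(10+6-1, 10) = C(15, 10) = 3,003.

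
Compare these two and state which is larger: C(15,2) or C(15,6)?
C(15,6)

Solution: C(15,2)=105, C(15,6)=5,005.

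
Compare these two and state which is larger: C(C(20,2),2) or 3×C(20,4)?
C(C(20,2),2)

Explanation: C(C(20,2),2)=17,955, 3×C(20,4)=14,535.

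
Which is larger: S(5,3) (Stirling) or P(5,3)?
S(5,3) = 3·S(4,3) + S(4,2) = 3·6 + 7 = 25; P(5,3) = 60.

Answer: P(5,3)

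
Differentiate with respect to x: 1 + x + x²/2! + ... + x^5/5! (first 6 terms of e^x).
1 + x + x²/2! + ... + x^4/4!

Explanation: Differentiating term by term gives the first 5 terms of e^x.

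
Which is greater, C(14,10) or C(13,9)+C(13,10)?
By Pascal's identity: C(14,10) = C(13,9)+C(13,10) = 1,001. Equal.
Final answer: Equal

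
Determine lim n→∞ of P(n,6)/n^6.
1
P(n,6) = n(n-1)···(n-5) ≈ n^6 for large n. Limit = 1.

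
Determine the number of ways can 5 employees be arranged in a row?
120

Solution: Arrangements of 5 distinct objects: 5! = 120.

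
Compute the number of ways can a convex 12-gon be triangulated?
Using the Catalan number formula: C_n = C(2n, n) / (n+1)
C_10 = C(20, 10) / (10+1)
     = 184756 / 11
     = 16,796

Answer: 16,796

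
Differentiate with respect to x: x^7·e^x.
(7x^6 + x^7)e^x

Explanation: Product rule: d/dx[x^7]·e^x + x^7·d/dx[e^x] = 7x^{6}e^x + x^7e^x.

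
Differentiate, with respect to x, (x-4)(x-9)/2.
d/dx[(x-4)(x-9)] = (x-9) + (x-4) = 2x - 13. Dividing by 2 gives (2x - 13)/2.

Answer: (2x - 13)/2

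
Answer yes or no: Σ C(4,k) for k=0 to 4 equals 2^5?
No
Binomial theorem: Σ C(4,k) = (1+1)^4 = 2^4 = 16; RHS 2^5 = 32.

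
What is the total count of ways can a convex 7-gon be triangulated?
Using the Catalan number formula: C_n = C(2n, n) / (n+1)
C_5 = C(10, 5) / (5+1)
     = 252 / 6
     = 42
Final answer: 42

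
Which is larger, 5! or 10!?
10!
5!=120, 10!=3,628,800. 10! > 5!.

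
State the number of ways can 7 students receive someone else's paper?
1,854
Using D(n) = (n-1)[D(n-1) + D(n-2)]:
D(7) = (7-1) × [D(6) + D(5)]
      = 6 × [265 + 44]
      = 6 × 309
      = 1,854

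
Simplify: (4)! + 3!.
30

(4)! + 3! = (4)·3! + 3! = (4+1)·3! = 5·3! = 30.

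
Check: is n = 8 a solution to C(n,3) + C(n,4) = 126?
Yes

Reasoning: C(8,3) + C(8,4) = 56 + 70 = 126, which equals 126.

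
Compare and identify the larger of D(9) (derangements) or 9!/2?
9!/2

Explanation: D(9) = (9-1)·[D(8) + D(7)] = 8·[14,833 + 1,854] = 133,496; 9!/2 = 362,880/2 = 181,440.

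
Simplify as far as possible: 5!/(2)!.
60

This equals 5×4×3 = 60.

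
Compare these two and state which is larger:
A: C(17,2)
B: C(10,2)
A

Reasoning: A=C(17,2)=136, B=C(10,2)=45.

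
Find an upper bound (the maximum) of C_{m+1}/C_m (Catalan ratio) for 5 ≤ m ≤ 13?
18/5
C_{m+1}/C_m = 2(2m+1)/(m+2), which increases with m. Maximum at m = 13: 2·27/15 = 18/5.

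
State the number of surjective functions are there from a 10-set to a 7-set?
29,635,200

Working:
Onto functions = 7! × S(10,7)
First compute S(10,7) via recurrence:
Using the Stirling recurrence: S(n,k) = k·S(n-1,k) + S(n-1,k-1)
S(10,7) = 7·S(9,7) + S(9,6)
         = 7·462 + 2646
         = 3234 + 2646
         = 5,880
Then: 5040 × 5880 = 29,635,200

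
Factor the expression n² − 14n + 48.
(n − 6)(n − 8)

Explanation: Seek roots whose sum is 14 and product is 48: (6, 8). So n² − 14n + 48 = (n − 6)(n − 8).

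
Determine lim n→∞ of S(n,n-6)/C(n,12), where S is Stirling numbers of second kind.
The leading term of S(n,n-6) as a polynomial in n is (11)!!·C(n,12), so the ratio → (11)!! = 10395.
Final answer: 10395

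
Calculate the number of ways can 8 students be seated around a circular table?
5,040

Working:
Circular arrangements: (8-1)! = 5,040.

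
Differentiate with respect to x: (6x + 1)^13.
78(6x + 1)^12

Solution: Chain rule: 13(6x+1)^{12} × 6 = 78(6x+1)^{12}.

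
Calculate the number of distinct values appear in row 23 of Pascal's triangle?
Row 23 has entries C(23,0)..C(23,23); by symmetry C(23,k)=C(23,23-k), giving 12 distinct values.

Answer: 12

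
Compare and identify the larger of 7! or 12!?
12!

Explanation: 7!=5,040, 12!=479,001,600. 12! > 7!.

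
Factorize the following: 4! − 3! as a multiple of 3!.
4! − 3! = 4·3! − 3! = (4 − 1)·3! = 3 × 3! = 18.
Final answer: 3 × 3! = 18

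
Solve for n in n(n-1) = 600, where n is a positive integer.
n² − n − 600 = 0, so n = (1 ± √(1 + 4·600))/2 = (1 ± √2,401)/2 = (1 ± 49)/2, i.e. n = 25 or n = -24. Taking the positive root, n = 25 (check: 25×24 = 600).
Final answer: 25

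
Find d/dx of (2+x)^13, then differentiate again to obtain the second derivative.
First derivative: 13(2+x)^{12}. Second derivative: 13·12·(2+x)^{11} = 156(2+x)^{11}.
Final answer: 156(2+x)^11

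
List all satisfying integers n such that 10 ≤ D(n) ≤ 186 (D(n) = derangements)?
5

Working:
Using D(n) = (n−1)[D(n−1) + D(n−2)] with D(1)=0, D(2)=1: D(4)=9; D(5)=44; D(6)=265. So valid n = 5.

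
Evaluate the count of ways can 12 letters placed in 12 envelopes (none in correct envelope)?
176,214,841

Solution: Using D(n) = (n-1)[D(n-1) + D(n-2)]:
D(12) = (12-1) × [D(11) + D(10)]
      = 11 × [14684570 + 1334961]
      = 11 × 16019531
      = 176,214,841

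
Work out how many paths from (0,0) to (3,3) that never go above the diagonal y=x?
5

Explanation: Counted by the Catalan number C_3: C_3 = C(6,3)/(3+1) = 20/4 = 5.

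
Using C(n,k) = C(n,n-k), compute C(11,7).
330

C(11,7) = C(11,4) = 330.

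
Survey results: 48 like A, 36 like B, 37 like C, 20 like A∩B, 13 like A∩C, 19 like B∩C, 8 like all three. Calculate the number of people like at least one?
77

Solution: |A∪B∪C| = 48+36+37-20-13-19+8 = 77.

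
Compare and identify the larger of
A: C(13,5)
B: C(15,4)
B

Solution: A=C(13,5)=1,287, B=C(15,4)=1,365.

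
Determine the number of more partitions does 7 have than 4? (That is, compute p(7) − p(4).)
10

Reasoning: Pentagonal recurrence p(n) = p(n−1) + p(n−2) − p(n−5) − p(n−7) + …: p(7) = p(6) + p(5) − p(2) − p(0) = 11 + 7 − 2 − 1 = 15.
p(4) = p(3) + p(2) = 3 + 2 = 5.
Difference = 15 − 5 = 10.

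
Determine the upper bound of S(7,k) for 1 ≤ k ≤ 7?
350

Working:
Row S(7,k) for k = 1..7 (via S(n,k) = k·S(n−1,k) + S(n−1,k−1)): 1, 63, 301, 350, 140, 21, 1. The row is unimodal; maximum at k = 4: 350.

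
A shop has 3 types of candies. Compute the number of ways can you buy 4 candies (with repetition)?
Stars and bars: C(4+3-1, 4) = C(6, 4) = 15.
Final answer: 15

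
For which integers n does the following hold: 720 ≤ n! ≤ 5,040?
6, 7

Solution: n! is strictly increasing; 6! = 720 and 7! = 5,040, so valid n = 6, 7.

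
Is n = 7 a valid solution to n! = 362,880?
No

Working:
7! = 7·6! = 7·720 = 5,040, which does not equal 362,880.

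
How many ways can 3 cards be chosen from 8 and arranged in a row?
336

Reasoning: P(8,3) = 8!/(8-3)! = 336.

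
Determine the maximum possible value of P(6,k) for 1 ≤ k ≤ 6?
P(6,k) increases in k, so maximum at k = 6: 6! = 720.
Final answer: 720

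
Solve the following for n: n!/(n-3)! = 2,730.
15

Solution: n!/(n-3)! = n×(n-1)×(n-2), a product of 3 consecutive integers ≈ (n−1)^3. 2,730^(1/3) + 1 ≈ 15.0; check n = 15: 15×14×13 = 2,730 ✓. So n = 15.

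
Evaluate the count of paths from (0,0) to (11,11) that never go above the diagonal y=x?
Counted by the Catalan number C_11: C_11 = C(22,11)/(11+1) = 705,432/12 = 58,786.
Final answer: 58,786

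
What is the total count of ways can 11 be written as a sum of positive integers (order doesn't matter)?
56
Pentagonal recurrence p(n) = p(n−1) + p(n−2) − p(n−5) − p(n−7) + …: p(11) = p(10) + p(9) − p(6) − p(4) = 42 + 30 − 11 − 5 = 56.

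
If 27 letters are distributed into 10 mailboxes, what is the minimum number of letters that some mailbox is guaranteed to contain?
3

Solution: Pigeonhole: ⌈27/10⌉ = 3.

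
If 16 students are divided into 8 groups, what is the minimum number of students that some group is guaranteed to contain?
2
Pigeonhole: ⌈16/8⌉ = 2.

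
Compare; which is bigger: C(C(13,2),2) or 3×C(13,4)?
C(C(13,2),2)=3,003, 3×C(13,4)=2,145.
Final answer: C(C(13,2),2)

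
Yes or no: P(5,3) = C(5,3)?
No

P(5,3) = 60 but C(5,3) = 10; they differ by a factor of 3! = 6, so the statement does not hold.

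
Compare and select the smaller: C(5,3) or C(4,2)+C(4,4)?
C(5,3)=10; C(4,2)+C(4,4)=6+1=7.
Final answer: C(4,2)+C(4,4)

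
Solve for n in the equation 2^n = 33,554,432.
25
33,554,432 = 1,024 × 1,024 × 32 = 2^10 × 2^10 × 2^5 = 2^25, so n = 25.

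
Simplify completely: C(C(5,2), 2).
45
C(5,2) = 10, then C(10, 2) = 45.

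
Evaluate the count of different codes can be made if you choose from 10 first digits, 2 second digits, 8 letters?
160

Explanation: By the multiplication principle: 10 × 2 × 8 = 160.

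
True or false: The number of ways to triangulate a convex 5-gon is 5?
True

Triangulations of a convex 5-gon are counted by the Catalan number C_3: C_3 = C(6,3)/(3+1) = 20/4 = 5.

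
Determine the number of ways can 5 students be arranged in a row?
120

Explanation: Arrangements of 5 distinct objects: 5! = 120.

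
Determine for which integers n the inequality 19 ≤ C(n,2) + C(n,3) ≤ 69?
5, 6, 7

Reasoning: C(4,2)+C(4,3)=10; C(5,2)+C(5,3)=20; C(6,2)+C(6,3)=35; C(7,2)+C(7,3)=56; C(8,2)+C(8,3)=84. So valid n = 5, 6, 7.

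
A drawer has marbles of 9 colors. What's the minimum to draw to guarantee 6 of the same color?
46

Worst case: 5 of each = 45. One more: 46.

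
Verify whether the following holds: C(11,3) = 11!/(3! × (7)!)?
False
The correct denominator is 3!×8!, giving C(11,3) = 165; the stated RHS is 11!/(3!×7!) = 1,320 ≠ 165, so the statement does not hold.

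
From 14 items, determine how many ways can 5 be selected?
2,002

Reasoning: C(14,5) = 14! / (5! × (14-5)!)
         = 14! / (5! × 9!)
         = 2,002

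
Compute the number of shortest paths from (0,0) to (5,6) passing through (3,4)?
210

Explanation: To (3,4): C(7,3)=35. From there: C(4,2)=6. Total: 210.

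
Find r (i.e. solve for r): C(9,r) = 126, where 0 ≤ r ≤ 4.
4

C(9,r) is increasing for 0 ≤ r ≤ 4. Stepping up (C(9,r+1) = C(9,r)·(9−r)/(r+1)): C(9,1) = 9, C(9,2) = 36, C(9,3) = 84, C(9,4) = 126 ✓. So r = 4.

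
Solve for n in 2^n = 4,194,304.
22

Working:
4,194,304 = 1,024 × 1,024 × 4 = 2^10 × 2^10 × 2^2 = 2^22, so n = 22.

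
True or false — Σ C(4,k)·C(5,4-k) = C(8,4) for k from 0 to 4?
False

Explanation: Vandermonde's identity gives C(9,4) = 126; RHS C(8,4) = 70.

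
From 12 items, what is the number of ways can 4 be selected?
495

C(12,4) = 12! / (4! × (12-4)!)
         = 12! / (4! × 8!)
         = 495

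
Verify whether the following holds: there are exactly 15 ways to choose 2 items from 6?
True
C(6,2) = 15.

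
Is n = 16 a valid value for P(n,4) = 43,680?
Yes

Working:
P(16,4) = 16·15·14·13 = 43,680, which equals 43,680.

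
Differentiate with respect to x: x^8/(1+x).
(8x^7(1+x) - x^8)/(1+x)²

Solution: Quotient rule: [8x^{7}(1+x) - x^8]/(1+x)².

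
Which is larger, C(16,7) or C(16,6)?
C(16,7)=11,440, C(16,6)=8,008.

Answer: C(16,7)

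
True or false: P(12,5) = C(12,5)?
P(12,5) = 95,040 and C(12,5) = 792; P(n,r) = r! × C(n,r) so P > C whenever r ≥ 2.
Final answer: False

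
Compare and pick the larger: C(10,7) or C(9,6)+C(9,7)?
By Pascal's identity: C(10,7) = C(9,6)+C(9,7) = 120. Equal.
Final answer: Equal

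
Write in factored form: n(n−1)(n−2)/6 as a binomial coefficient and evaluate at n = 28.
C(n,3); C(28,3) = 3,276

Reasoning: n(n−1)(n−2)/6 = n!/(3!(n−3)!) = C(n,3). At n = 28: C(28,3) = 3,276.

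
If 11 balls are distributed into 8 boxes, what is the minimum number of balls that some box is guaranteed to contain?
Pigeonhole: ⌈11/8⌉ = 2.
Final answer: 2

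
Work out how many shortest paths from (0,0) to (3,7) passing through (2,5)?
63

To (2,5): C(7,2)=21. From there: C(3,1)=3. Total: 63.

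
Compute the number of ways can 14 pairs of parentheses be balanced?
2,674,440

Solution: Using the Catalan number formula: C_n = C(2n, n) / (n+1)
C_14 = C(28, 14) / (14+1)
     = 40116600 / 15
     = 2,674,440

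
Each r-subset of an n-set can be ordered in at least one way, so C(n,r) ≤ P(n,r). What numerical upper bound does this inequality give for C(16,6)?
P(16,6) = 16·15·14·13·12·11 = 5,765,760, so C(16,6) ≤ 5,765,760. (The bound is loose by a factor of 6! = 720: C(16,6) = 5,765,760/720 = 8,008.)
Final answer: 5,765,760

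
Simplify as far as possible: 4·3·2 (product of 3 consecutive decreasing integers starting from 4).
This is P(4,3) = 4!/(1)! = 24.

Answer: 24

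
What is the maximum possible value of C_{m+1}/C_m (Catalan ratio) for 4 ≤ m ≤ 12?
25/7

Explanation: C_{m+1}/C_m = 2(2m+1)/(m+2), which increases with m. Maximum at m = 12: 2·25/14 = 25/7.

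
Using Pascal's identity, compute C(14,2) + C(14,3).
455
C(14,2) + C(14,3) = C(15,3) = 455.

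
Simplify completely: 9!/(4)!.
15,120
This equals 9×8×...×5 = 15,120.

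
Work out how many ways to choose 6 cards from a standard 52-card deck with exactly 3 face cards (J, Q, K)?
2,173,600

Explanation: 12 face cards and 40 non-face cards: C(12,3) × C(40,3) = 220 × 9,880 = 2,173,600.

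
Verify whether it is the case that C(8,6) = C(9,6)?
LHS = C(8,6) = 28; RHS = C(9,6) = 84. 28 ≠ 84, so the statement does not hold.

Answer: False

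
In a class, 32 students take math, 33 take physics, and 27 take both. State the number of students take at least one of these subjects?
38

Solution: |A∪B| = |A|+|B|-|A∩B| = 32+33-27 = 38.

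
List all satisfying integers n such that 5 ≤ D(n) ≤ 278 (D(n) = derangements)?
4, 5, 6

Reasoning: Using D(n) = (n−1)[D(n−1) + D(n−2)] with D(1)=0, D(2)=1: D(3)=2; D(4)=9; D(5)=44; D(6)=265; D(7)=1,854. So valid n = 4, 5, 6.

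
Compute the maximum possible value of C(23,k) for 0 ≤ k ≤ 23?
1,352,078

Working:
Maximum at k = 11 or k = 12: C(23,11) = 1,352,078.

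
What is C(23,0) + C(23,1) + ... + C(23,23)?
8,388,608

Sum of binomial coefficients = 2^23 = 8,388,608.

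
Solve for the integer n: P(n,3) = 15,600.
26

Solution: P(n,3) = n(n−1)(n−2) is increasing in n; n(n−1)(n−2) ≈ (n−1)^3 = 15,600 gives n ≈ 26.0. Check: P(24,3) = 12,144, P(25,3) = 13,800, P(26,3) = 15,600 ✓. So n = 26.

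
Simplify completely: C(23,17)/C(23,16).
7/17

Reasoning: C(n,k+1)/C(n,k) = (n−k)/(k+1). Here (23−16)/(16+1) = 7/17 = 7/17.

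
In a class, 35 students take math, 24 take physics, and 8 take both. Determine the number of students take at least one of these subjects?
51
|A∪B| = |A|+|B|-|A∩B| = 35+24-8 = 51.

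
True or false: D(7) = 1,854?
True

Solution: Derangements of 7 elements: D(7) = (7-1)·[D(6) + D(5)] = 6·[265 + 44] = 1,854.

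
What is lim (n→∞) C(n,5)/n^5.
C(n,5) ≈ n^5/5! for large n. Limit = 1/5! = 1/120.
Final answer: 1/120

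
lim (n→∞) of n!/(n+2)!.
0

n!/(n+2)! = 1/[(n+1)(n+2)] → 0 as n → ∞.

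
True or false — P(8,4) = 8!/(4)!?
Permutation formula P(n,k) = n!/(n-k)!: 8!/4! = 40,320/24 = 1,680 = P(8,4). The statement holds.

Answer: True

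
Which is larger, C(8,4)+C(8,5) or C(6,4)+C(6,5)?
C(8,4)+C(8,5)

Working:
First=126, Second=21.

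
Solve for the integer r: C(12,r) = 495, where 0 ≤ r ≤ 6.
C(12,r) is increasing for 0 ≤ r ≤ 6. Stepping up (C(12,r+1) = C(12,r)·(12−r)/(r+1)): C(12,1) = 12, C(12,2) = 66, C(12,3) = 220, C(12,4) = 495 ✓. So r = 4.

Answer: 4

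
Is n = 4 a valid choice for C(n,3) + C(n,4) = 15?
No

Explanation: C(4,3) + C(4,4) = 4 + 1 = 5, which does not equal 15.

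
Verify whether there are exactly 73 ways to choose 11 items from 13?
False

Solution: C(13,11) = 78 ≠ 73.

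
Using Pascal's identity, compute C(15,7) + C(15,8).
12,870

Working:
C(15,7) + C(15,8) = C(16,8) = 12,870.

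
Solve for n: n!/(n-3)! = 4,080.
17

Working:
n!/(n-3)! = n×(n-1)×(n-2), a product of 3 consecutive integers ≈ (n−1)^3. 4,080^(1/3) + 1 ≈ 17.0; check n = 17: 17×16×15 = 4,080 ✓. So n = 17.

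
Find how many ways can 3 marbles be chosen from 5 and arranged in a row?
60
P(5,3) = 5!/(5-3)! = 60.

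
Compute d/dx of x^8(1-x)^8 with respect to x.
8x^7(1-x)^8 - 8x^8(1-x)^7

Explanation: Product rule: 8x^{7}(1-x)^{8} + x^8·(-8)(1-x)^{7}.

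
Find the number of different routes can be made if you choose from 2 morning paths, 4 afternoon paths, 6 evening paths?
48

Solution: By the multiplication principle: 2 × 4 × 6 = 48.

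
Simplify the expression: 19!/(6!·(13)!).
This is C(19,6) = 27,132.
Final answer: 27,132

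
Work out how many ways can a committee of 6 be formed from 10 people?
210

Solution: C(10,6) = 10! / (6! × (10-6)!)
         = 10! / (6! × 4!)
         = 210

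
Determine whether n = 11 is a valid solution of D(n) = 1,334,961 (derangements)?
D(11) = (11-1)·[D(10) + D(9)] = 10·[1,334,961 + 133,496] = 14,684,570, which does not equal 1,334,961.

Answer: No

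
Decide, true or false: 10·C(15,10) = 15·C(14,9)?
True

Explanation: Absorption identity k·C(n,k) = n·C(n-1,k-1). LHS = 10·3003 = 30,030; RHS = 15·2002 = 30,030.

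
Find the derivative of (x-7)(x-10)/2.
d/dx[(x-7)(x-10)] = (x-10) + (x-7) = 2x - 17. Dividing by 2 gives (2x - 17)/2.
Final answer: (2x - 17)/2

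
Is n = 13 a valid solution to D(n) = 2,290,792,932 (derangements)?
Yes

Explanation: D(13) = (13-1)·[D(12) + D(11)] = 12·[176,214,841 + 14,684,570] = 2,290,792,932, which equals 2,290,792,932.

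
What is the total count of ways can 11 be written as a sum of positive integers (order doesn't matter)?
56

Solution: Pentagonal recurrence p(n) = p(n−1) + p(n−2) − p(n−5) − p(n−7) + …: p(11) = p(10) + p(9) − p(6) − p(4) = 42 + 30 − 11 − 5 = 56.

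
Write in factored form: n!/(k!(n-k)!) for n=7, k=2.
This is the binomial coefficient C(7,2) = 21.
Final answer: C(7,2) = 21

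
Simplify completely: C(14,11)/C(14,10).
4/11

Working:
C(n,k+1)/C(n,k) = (n−k)/(k+1). Here (14−10)/(10+1) = 4/11 = 4/11.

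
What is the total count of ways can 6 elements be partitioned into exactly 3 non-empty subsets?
90

Solution: This equals S(6,3), the Stirling number of the 2nd kind.
Using the Stirling recurrence: S(n,k) = k·S(n-1,k) + S(n-1,k-1)
S(6,3) = 3·S(5,3) + S(5,2)
         = 3·25 + 15
         = 75 + 15
         = 90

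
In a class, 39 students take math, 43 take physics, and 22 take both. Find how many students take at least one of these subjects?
60

Working:
|A∪B| = |A|+|B|-|A∩B| = 39+43-22 = 60.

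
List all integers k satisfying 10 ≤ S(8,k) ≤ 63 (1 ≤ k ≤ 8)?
7

Working:
S(8,1)=1; S(8,2)=127; S(8,3)=966; S(8,4)=1,701; S(8,5)=1,050; S(8,6)=266; S(8,7)=28; S(8,8)=1. So valid k = 7.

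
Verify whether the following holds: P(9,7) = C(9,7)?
False

Explanation: P(9,7) = 181,440 but C(9,7) = 36; they differ by a factor of 7! = 5040, so the statement does not hold.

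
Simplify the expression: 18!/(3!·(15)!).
This is C(18,3) = 816.
Final answer: 816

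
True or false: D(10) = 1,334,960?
Derangements of 10 elements: D(10) = (10-1)·[D(9) + D(8)] = 9·[133,496 + 14,833] = 1,334,961.
Final answer: False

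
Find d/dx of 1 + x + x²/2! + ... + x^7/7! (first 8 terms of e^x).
1 + x + x²/2! + ... + x^6/6!
Differentiating term by term gives the first 7 terms of e^x.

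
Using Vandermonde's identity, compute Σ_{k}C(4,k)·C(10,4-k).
= C(4+10,4) = C(14,4) = 1,001.

Answer: 1,001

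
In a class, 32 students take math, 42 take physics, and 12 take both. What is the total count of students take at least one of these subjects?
|A∪B| = |A|+|B|-|A∩B| = 32+42-12 = 62.
Final answer: 62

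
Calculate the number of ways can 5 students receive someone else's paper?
44

Reasoning: Using D(n) = (n-1)[D(n-1) + D(n-2)]:
D(5) = (5-1) × [D(4) + D(3)]
      = 4 × [9 + 2]
      = 4 × 11
      = 44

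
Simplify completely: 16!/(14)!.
This equals 16×15 = 240.
Final answer: 240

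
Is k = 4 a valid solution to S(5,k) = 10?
Yes
S(5,4) = 4·S(4,4) + S(4,3) = 4·1 + 6 = 10, which equals 10.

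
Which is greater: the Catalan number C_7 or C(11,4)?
C_7

Solution: C_7 = C(14,7)/(7+1) = 3,432/8 = 429; C(11,4) = 330.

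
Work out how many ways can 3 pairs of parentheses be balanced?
5

Reasoning: Using the Catalan number formula: C_n = C(2n, n) / (n+1)
C_3 = C(6, 3) / (3+1)
     = 20 / 4
     = 5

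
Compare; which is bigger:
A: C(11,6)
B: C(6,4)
A

Working:
A=C(11,6)=462, B=C(6,4)=15.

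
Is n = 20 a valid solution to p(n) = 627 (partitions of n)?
Yes
Pentagonal recurrence p(n) = p(n−1) + p(n−2) − p(n−5) − p(n−7) + …: p(20) = p(19) + p(18) − p(15) − p(13) + p(8) + p(5) = 490 + 385 − 176 − 101 + 22 + 7 = 627, which equals 627.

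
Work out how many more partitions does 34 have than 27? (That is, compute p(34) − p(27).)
9,300
Pentagonal recurrence p(n) = p(n−1) + p(n−2) − p(n−5) − p(n−7) + …: p(34) = p(33) + p(32) − p(29) − p(27) + p(22) + p(19) − p(12) − p(8) = 10,143 + 8,349 − 4,565 − 3,010 + 1,002 + 490 − 77 − 22 = 12,310.
p(27) = p(26) + p(25) − p(22) − p(20) + p(15) + p(12) − p(5) − p(1) = 2,436 + 1,958 − 1,002 − 627 + 176 + 77 − 7 − 1 = 3,010.
Difference = 12,310 − 3,010 = 9,300.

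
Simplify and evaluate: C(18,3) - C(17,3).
136

Solution: C(18,3) - C(17,3) = C(17,2) = 136.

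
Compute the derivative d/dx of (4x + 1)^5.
20(4x + 1)^4

Reasoning: Chain rule: 5(4x+1)^{4} × 4 = 20(4x+1)^{4}.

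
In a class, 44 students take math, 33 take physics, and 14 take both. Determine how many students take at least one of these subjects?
63

Explanation: |A∪B| = |A|+|B|-|A∩B| = 44+33-14 = 63.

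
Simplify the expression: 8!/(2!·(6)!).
28

Solution: This is C(8,2) = 28.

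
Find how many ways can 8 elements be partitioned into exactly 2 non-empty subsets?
127

Reasoning: This equals S(8,2), the Stirling number of the 2nd kind.
Using the Stirling recurrence: S(n,k) = k·S(n-1,k) + S(n-1,k-1)
S(8,2) = 2·S(7,2) + S(7,1)
         = 2·63 + 1
         = 126 + 1
         = 127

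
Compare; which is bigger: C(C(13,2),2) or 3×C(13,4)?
C(C(13,2),2)
C(C(13,2),2)=3,003, 3×C(13,4)=2,145.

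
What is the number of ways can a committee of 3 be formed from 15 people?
455

Working:
C(15,3) = 15! / (3! × (15-3)!)
         = 15! / (3! × 12!)
         = 455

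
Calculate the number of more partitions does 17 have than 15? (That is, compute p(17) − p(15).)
121

Reasoning: Pentagonal recurrence p(n) = p(n−1) + p(n−2) − p(n−5) − p(n−7) + …: p(17) = p(16) + p(15) − p(12) − p(10) + p(5) + p(2) = 231 + 176 − 77 − 42 + 7 + 2 = 297.
p(15) = p(14) + p(13) − p(10) − p(8) + p(3) + p(0) = 135 + 101 − 42 − 22 + 3 + 1 = 176.
Difference = 297 − 176 = 121.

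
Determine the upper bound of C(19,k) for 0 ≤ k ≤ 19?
92,378

Explanation: Maximum at k = 9 or k = 10: C(19,9) = 92,378.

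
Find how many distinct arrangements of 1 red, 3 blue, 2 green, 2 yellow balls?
1,680

Explanation: Multinomial: 8!/(1! × 3! × 2! × 2!) = 1,680.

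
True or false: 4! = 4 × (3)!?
True

Reasoning: By definition n! = n × (n-1)!, so 4! = 4 × 3!.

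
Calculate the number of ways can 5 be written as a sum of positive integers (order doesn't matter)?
7
Pentagonal recurrence p(n) = p(n−1) + p(n−2) − p(n−5) − p(n−7) + …: p(5) = p(4) + p(3) − p(0) = 5 + 3 − 1 = 7.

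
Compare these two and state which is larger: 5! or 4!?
5!=120, 4!=24. 5! > 4!.

Answer: 5!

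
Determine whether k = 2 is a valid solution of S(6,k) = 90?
No
S(6,2) = 2·S(5,2) + S(5,1) = 2·15 + 1 = 31, which does not equal 90.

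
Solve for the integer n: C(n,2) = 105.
15

Solution: C(n,2) = n(n−1)/2! is increasing in n, and n(n−1) = 2!·105 = 210 ≈ (n−0.5)^2 gives n ≈ 15.0. Check: C(13,2) = 78, C(14,2) = 91, C(15,2) = 105 ✓. So n = 15.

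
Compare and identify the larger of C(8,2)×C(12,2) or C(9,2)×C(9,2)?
C(8,2)×C(12,2)

Working:
C(8,2)×C(12,2)=1,848, C(9,2)×C(9,2)=1,296.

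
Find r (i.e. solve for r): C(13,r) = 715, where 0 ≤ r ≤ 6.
C(13,r) is increasing for 0 ≤ r ≤ 6. Stepping up (C(13,r+1) = C(13,r)·(13−r)/(r+1)): C(13,1) = 13, C(13,2) = 78, C(13,3) = 286, C(13,4) = 715 ✓. So r = 4.

Answer: 4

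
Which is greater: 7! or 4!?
7!=5,040, 4!=24. 7! > 4!.
Final answer: 7!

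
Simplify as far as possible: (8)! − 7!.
35,280
(8)! − 7! = (8)·7! − 7! = (8−1)·7! = 7·7! = 35,280.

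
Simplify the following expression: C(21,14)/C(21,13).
C(n,k+1)/C(n,k) = (n−k)/(k+1). Here (21−13)/(13+1) = 8/14 = 4/7.
Final answer: 4/7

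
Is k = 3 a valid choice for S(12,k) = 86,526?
Yes

Working:
S(12,3) = 3·S(11,3) + S(11,2) = 3·28,501 + 1,023 = 86,526, which equals 86,526.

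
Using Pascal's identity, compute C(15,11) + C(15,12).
C(15,11) + C(15,12) = C(16,12) = 1,820.

Answer: 1,820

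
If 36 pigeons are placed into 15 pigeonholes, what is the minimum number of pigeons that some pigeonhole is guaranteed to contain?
3
Pigeonhole: ⌈36/15⌉ = 3.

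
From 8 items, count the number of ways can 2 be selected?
28

Solution: C(8,2) = 8! / (2! × (8-2)!)
         = 8! / (2! × 6!)
         = 28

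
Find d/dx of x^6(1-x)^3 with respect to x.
6x^5(1-x)^3 - 3x^6(1-x)^2

Working:
Product rule: 6x^{5}(1-x)^{3} + x^6·(-3)(1-x)^{2}.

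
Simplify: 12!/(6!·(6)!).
924
This is C(12,6) = 924.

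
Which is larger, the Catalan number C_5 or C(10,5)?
C_5 = C(10,5)/(5+1) = 252/6 = 42; C(10,5) = 252.

Answer: C(10,5)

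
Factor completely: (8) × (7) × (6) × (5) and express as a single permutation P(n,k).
Product of 4 consecutive descending integers starting at 8: P(8,4) = 8!/4! = 1,680.
Final answer: P(8,4) = 8!/(4)!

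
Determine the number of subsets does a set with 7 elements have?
128

Each element can be included or excluded: 2^7 = 128.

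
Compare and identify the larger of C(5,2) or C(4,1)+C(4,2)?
Equal

Explanation: By Pascal's identity: C(5,2) = C(4,1)+C(4,2) = 10. Equal.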